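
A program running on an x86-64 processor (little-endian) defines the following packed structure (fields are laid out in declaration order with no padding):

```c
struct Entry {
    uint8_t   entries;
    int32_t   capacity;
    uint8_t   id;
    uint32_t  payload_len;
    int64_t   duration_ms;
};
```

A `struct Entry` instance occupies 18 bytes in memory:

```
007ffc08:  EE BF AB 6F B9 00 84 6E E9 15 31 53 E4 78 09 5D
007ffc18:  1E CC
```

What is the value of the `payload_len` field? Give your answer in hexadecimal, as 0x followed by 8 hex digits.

`payload_len` follows `entries` (1 B), `capacity` (4 B), `id` (1 B), so it starts at offset 1 + 4 + 1 = 6 and occupies 4 bytes.
Bytes at offsets 6..9: 84 6E E9 15.
In little-endian order the low byte comes first in memory.
Reassemble most-significant byte first: 15 E9 6E 84 → 0x15E96E84.

0x15E96E84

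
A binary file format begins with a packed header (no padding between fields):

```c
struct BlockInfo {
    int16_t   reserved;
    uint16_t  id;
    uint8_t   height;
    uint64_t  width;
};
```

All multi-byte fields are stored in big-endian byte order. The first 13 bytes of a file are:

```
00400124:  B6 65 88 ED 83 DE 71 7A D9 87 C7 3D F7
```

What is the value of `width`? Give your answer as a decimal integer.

16028727623492779511

`width` follows `reserved` (2 B), `id` (2 B), `height` (1 B), so it starts at offset 2 + 2 + 1 = 5 and occupies 8 bytes.
Bytes at offsets 5..12: DE 71 7A D9 87 C7 3D F7.
Big-endian: lowest address holds the most-significant byte.
The bytes are already most-significant first: 0xDE717AD987C73DF7.
0xDE717AD987C73DF7 = 16028727623492779511.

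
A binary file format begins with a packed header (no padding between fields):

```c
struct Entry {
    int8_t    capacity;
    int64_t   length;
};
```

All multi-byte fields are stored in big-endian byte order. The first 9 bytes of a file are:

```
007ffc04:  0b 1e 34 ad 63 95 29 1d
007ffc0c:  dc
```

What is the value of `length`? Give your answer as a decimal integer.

2176555163142659548

`length` follows `capacity` (1 byte), so it starts at byte offset 1 and occupies 8 bytes.
Bytes at offsets 1..8: 1E 34 AD 63 95 29 1D DC.
Big-endian stores the most-significant byte at the lowest address.
The bytes are already most-significant first: 0x1E34AD6395291DDC.
0x1E34AD6395291DDC = 2176555163142659548.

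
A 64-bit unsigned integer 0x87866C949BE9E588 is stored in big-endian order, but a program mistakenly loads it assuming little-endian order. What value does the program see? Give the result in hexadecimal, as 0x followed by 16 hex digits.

0x88E5E99B946C8687

Stored big-endian, the bytes at ascending addresses are 87 86 6C 94 9B E9 E5 88.
Read back as little-endian, the first byte is least significant, giving 0x88E5E99B946C8687.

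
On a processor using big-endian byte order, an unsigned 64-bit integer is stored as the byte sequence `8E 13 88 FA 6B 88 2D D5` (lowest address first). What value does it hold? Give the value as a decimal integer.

In big-endian order the high byte comes first in memory.
The bytes are already most-significant first: 0x8E1388FA6B882DD5.
0x8E1388FA6B882DD5 = 10237676987070557653.

10237676987070557653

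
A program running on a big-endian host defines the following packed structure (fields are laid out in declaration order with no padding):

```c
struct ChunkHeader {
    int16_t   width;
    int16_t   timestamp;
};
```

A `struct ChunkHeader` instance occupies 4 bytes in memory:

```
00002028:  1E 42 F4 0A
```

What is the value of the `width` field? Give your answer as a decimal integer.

`width` is the first field, at byte offset 0, occupying 2 bytes.
Bytes at offsets 0..1: 1E 42.
Big-endian stores the most-significant byte at the lowest address.
The bytes are already most-significant first: 0x1E42.
0x1E42 = 7746.

7746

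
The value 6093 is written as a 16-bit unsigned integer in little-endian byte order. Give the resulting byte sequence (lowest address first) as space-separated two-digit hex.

CD 17

6093 in hexadecimal, padded to 16 bits, is 0x17CD.
Split into bytes (most-significant first): 17 CD.
Little-endian: lowest address holds the least-significant byte.
So at ascending addresses the bytes are CD 17.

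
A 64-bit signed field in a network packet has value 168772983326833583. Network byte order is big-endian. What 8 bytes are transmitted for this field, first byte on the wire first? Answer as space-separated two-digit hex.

168772983326833583 in hexadecimal, padded to 64 bits, is 0x02579A2256E0FBAF.
Split into bytes (most-significant first): 02 57 9A 22 56 E0 FB AF.
Big-endian: lowest address holds the most-significant byte.
So the memory order matches the most-significant-first order: 02 57 9A 22 56 E0 FB AF.

02 57 9A 22 56 E0 FB AF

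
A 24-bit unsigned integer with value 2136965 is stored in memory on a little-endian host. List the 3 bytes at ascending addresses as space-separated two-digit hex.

2136965 in hexadecimal, padded to 24 bits, is 0x209B85.
Split into bytes (most-significant first): 20 9B 85.
In little-endian order the low byte comes first in memory.
So at ascending addresses the bytes are 85 9B 20.

85 9B 20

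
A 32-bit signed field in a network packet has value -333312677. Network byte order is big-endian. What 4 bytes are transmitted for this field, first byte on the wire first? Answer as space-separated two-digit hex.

Two's complement of -333312677 in 32 bits: 333312677 = 0x13DDF2A5; invert → 0xEC220D5A; add 1 → 0xEC220D5B.
Split into bytes (most-significant first): EC 22 0D 5B.
Big-endian: lowest address holds the most-significant byte.
So the memory order matches the most-significant-first order: EC 22 0D 5B.

EC 22 0D 5B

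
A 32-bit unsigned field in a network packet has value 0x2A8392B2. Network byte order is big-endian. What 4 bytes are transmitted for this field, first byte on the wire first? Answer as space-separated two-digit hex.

2A 83 92 B2

Split into bytes (most-significant first): 2A 83 92 B2.
In big-endian order the high byte comes first in memory.
So the memory order matches the most-significant-first order: 2A 83 92 B2.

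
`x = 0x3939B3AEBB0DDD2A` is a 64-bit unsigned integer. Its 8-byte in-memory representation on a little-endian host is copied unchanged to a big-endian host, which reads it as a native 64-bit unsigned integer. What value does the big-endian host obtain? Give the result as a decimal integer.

Stored little-endian, the bytes at ascending addresses are 2A DD 0D BB AE B3 39 39.
Read back as big-endian, the last byte is least significant, giving 0x2ADD0DBBAEB33939.
0x2ADD0DBBAEB33939 = 3088640019187054905.

3088640019187054905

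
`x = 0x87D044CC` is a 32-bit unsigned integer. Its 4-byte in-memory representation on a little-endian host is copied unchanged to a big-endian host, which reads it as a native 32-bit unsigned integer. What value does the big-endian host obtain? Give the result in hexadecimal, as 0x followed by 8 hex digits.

0xCC44D087

Stored little-endian, the bytes at ascending addresses are CC 44 D0 87.
Read back as big-endian, the last byte is least significant, giving 0xCC44D087.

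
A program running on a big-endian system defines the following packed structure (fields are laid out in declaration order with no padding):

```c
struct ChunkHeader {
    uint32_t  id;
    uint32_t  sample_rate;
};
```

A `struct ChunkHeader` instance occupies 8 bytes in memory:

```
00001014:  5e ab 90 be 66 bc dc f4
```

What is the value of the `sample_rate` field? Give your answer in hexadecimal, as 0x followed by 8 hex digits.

0x66BCDCF4

`sample_rate` follows `id` (4 bytes), so it starts at byte offset 4 and occupies 4 bytes.
Bytes at offsets 4..7: 66 BC DC F4.
Big-endian: lowest address holds the most-significant byte.
The bytes are already most-significant first: 0x66BCDCF4.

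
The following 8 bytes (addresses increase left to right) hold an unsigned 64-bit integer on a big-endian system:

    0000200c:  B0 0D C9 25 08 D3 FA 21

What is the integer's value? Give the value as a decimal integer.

Big-endian: lowest address holds the most-significant byte.
The bytes are already most-significant first: 0xB00DC92508D3FA21.
0xB00DC92508D3FA21 = 12686016886271638049.

12686016886271638049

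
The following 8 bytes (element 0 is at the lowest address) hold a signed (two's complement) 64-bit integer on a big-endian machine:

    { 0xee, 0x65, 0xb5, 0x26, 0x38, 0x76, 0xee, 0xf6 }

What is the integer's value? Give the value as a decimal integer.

In big-endian order the high byte comes first in memory.
The bytes are already most-significant first: 0xEE65B5263876EEF6.
Top bit is set, so as a signed 64-bit value this is 0xEE65B5263876EEF6 − 2^64 = -1268408544274223370.

-1268408544274223370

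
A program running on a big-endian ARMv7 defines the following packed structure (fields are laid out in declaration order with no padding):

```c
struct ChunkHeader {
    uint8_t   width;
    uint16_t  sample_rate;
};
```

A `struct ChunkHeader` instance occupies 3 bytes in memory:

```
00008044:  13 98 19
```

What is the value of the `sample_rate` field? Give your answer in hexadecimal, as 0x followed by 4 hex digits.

`sample_rate` follows `width` (1 byte), so it starts at byte offset 1 and occupies 2 bytes.
Bytes at offsets 1..2: 98 19.
Big-endian: lowest address holds the most-significant byte.
The bytes are already most-significant first: 0x9819.

0x9819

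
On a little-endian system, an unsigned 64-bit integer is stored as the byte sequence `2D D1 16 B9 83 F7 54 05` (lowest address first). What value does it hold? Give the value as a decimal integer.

384204013351391533

In little-endian order the low byte comes first in memory.
Reassemble most-significant byte first: 05 54 F7 83 B9 16 D1 2D → 0x0554F783B916D12D.
0x0554F783B916D12D = 384204013351391533.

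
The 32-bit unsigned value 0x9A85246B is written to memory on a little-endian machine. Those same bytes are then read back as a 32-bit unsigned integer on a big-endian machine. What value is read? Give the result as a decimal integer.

Stored little-endian, the bytes at ascending addresses are 6B 24 85 9A.
Read back as big-endian, the last byte is least significant, giving 0x6B24859A.
0x6B24859A = 1797555610.

1797555610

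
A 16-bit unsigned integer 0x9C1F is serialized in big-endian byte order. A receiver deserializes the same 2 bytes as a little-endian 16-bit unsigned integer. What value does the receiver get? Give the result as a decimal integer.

8092

Stored big-endian, the bytes at ascending addresses are 9C 1F.
Read back as little-endian, the first byte is least significant, giving 0x1F9C.
0x1F9C = 8092.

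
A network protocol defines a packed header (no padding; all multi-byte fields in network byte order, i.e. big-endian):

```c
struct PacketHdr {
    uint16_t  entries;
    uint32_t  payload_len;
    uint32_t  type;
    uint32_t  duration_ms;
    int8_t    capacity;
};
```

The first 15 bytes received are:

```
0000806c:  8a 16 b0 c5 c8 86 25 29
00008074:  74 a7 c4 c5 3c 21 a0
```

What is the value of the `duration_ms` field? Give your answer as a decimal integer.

3301260321

`duration_ms` follows `entries` (2 B), `payload_len` (4 B), `type` (4 B), so it starts at offset 2 + 4 + 4 = 10 and occupies 4 bytes.
Bytes at offsets 10..13: C4 C5 3C 21.
Big-endian stores the most-significant byte at the lowest address.
The bytes are already most-significant first: 0xC4C53C21.
0xC4C53C21 = 3301260321.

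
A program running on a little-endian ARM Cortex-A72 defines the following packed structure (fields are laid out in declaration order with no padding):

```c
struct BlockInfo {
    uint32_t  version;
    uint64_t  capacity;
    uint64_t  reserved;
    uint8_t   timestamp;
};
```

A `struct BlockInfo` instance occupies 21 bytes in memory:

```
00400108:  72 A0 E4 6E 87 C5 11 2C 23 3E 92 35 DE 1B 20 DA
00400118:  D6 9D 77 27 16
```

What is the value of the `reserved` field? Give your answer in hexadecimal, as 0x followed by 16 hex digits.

0x27779DD6DA201BDE

`reserved` follows `version` (4 B), `capacity` (8 B), so it starts at offset 4 + 8 = 12 and occupies 8 bytes.
Bytes at offsets 12..19: DE 1B 20 DA D6 9D 77 27.
Little-endian stores the least-significant byte at the lowest address.
Reassemble most-significant byte first: 27 77 9D D6 DA 20 1B DE → 0x27779DD6DA201BDE.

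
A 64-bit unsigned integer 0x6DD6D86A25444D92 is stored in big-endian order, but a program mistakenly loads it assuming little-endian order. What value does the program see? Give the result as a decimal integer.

Stored big-endian, the bytes at ascending addresses are 6D D6 D8 6A 25 44 4D 92.
Read back as little-endian, the first byte is least significant, giving 0x924D44256AD8D66D.
0x924D44256AD8D66D = 10542157230241273453.

10542157230241273453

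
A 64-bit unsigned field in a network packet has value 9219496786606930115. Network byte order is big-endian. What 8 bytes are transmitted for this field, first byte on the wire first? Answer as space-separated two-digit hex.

9219496786606930115 in hexadecimal, padded to 64 bits, is 0x7FF23B7AFD8FB8C3.
Split into bytes (most-significant first): 7F F2 3B 7A FD 8F B8 C3.
Big-endian: lowest address holds the most-significant byte.
So the memory order matches the most-significant-first order: 7F F2 3B 7A FD 8F B8 C3.

7F F2 3B 7A FD 8F B8 C3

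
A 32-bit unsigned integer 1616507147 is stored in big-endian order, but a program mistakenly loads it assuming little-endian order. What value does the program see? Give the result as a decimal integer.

1616507147 in 32-bit hexadecimal is 0x6059F10B.
Stored big-endian, the bytes at ascending addresses are 60 59 F1 0B.
Read back as little-endian, the first byte is least significant, giving 0x0BF15960.
0x0BF15960 = 200366432.

200366432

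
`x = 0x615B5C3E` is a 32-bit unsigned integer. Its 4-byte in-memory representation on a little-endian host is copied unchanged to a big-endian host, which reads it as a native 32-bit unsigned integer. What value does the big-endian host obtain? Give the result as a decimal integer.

Stored little-endian, the bytes at ascending addresses are 3E 5C 5B 61.
Read back as big-endian, the last byte is least significant, giving 0x3E5C5B61.
0x3E5C5B61 = 1046240097.

1046240097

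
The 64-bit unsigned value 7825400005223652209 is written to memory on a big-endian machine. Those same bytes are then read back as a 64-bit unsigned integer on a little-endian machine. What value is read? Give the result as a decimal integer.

8150303736076933484

7825400005223652209 in 64-bit hexadecimal is 0x6C9967D810B21B71.
Stored big-endian, the bytes at ascending addresses are 6C 99 67 D8 10 B2 1B 71.
Read back as little-endian, the first byte is least significant, giving 0x711BB210D867996C.
0x711BB210D867996C = 8150303736076933484.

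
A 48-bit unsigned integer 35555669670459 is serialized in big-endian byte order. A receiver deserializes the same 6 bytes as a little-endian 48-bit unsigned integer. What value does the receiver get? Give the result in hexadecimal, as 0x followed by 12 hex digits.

35555669670459 in 48-bit hexadecimal is 0x2056730F7A3B.
Stored big-endian, the bytes at ascending addresses are 20 56 73 0F 7A 3B.
Read back as little-endian, the first byte is least significant, giving 0x3B7A0F735620.

0x3B7A0F735620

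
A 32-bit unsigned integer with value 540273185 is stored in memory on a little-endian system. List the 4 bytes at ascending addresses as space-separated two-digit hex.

540273185 in hexadecimal, padded to 32 bits, is 0x2033EA21.
Split into bytes (most-significant first): 20 33 EA 21.
In little-endian order the low byte comes first in memory.
So at ascending addresses the bytes are 21 EA 33 20.

21 EA 33 20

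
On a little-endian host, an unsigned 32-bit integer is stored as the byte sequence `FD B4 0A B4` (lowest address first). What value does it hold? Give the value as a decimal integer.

Little-endian: lowest address holds the least-significant byte.
Reassemble most-significant byte first: B4 0A B4 FD → 0xB40AB4FD.
0xB40AB4FD = 3020600573.

3020600573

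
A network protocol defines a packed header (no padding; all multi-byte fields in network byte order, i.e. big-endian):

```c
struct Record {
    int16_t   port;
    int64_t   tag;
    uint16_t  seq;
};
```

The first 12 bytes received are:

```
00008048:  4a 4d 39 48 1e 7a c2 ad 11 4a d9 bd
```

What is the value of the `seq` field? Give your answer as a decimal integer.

`seq` follows `port` (2 B), `tag` (8 B), so it starts at offset 2 + 8 = 10 and occupies 2 bytes.
Bytes at offsets 10..11: D9 BD.
Big-endian stores the most-significant byte at the lowest address.
The bytes are already most-significant first: 0xD9BD.
0xD9BD = 55741.

55741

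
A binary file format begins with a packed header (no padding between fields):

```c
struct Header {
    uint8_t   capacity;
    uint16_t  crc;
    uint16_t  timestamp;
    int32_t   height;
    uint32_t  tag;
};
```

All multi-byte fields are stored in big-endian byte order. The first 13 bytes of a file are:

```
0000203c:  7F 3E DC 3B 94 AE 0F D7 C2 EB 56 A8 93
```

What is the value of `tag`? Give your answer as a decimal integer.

3948325011

`tag` follows `capacity` (1 B), `crc` (2 B), `timestamp` (2 B), `height` (4 B), so it starts at offset 1 + 2 + 2 + 4 = 9 and occupies 4 bytes.
Bytes at offsets 9..12: EB 56 A8 93.
In big-endian order the high byte comes first in memory.
The bytes are already most-significant first: 0xEB56A893.
0xEB56A893 = 3948325011.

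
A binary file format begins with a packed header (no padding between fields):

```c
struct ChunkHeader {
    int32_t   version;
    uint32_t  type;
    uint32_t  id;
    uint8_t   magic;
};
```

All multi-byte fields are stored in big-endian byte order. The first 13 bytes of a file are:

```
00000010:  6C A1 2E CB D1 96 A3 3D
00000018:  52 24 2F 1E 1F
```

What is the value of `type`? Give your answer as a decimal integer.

3516310333

`type` follows `version` (4 bytes), so it starts at byte offset 4 and occupies 4 bytes.
Bytes at offsets 4..7: D1 96 A3 3D.
Big-endian stores the most-significant byte at the lowest address.
The bytes are already most-significant first: 0xD196A33D.
0xD196A33D = 3516310333.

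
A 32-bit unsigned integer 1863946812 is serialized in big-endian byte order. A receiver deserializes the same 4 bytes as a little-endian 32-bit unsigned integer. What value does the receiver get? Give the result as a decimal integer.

1863946812 in 32-bit hexadecimal is 0x6F19923C.
Stored big-endian, the bytes at ascending addresses are 6F 19 92 3C.
Read back as little-endian, the first byte is least significant, giving 0x3C92196F.
0x3C92196F = 1016207727.

1016207727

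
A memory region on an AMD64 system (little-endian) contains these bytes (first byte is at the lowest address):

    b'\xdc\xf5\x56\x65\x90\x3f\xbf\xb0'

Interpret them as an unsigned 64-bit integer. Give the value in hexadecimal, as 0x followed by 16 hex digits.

0xB0BF3F906556F5DC

In little-endian order the low byte comes first in memory.
Reassemble most-significant byte first: B0 BF 3F 90 65 56 F5 DC → 0xB0BF3F906556F5DC.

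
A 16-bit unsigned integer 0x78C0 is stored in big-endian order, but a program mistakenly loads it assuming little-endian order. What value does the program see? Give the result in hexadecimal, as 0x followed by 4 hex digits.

0xC078

Stored big-endian, the bytes at ascending addresses are 78 C0.
Read back as little-endian, the first byte is least significant, giving 0xC078.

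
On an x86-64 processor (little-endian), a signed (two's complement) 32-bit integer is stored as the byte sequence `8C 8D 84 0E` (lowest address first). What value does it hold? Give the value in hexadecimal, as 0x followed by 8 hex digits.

Little-endian: lowest address holds the least-significant byte.
Reassemble most-significant byte first: 0E 84 8D 8C → 0x0E848D8C.

0x0E848D8C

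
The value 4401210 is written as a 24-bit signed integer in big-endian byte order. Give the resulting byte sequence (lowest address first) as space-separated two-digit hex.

43 28 3A

4401210 in hexadecimal, padded to 24 bits, is 0x43283A.
Split into bytes (most-significant first): 43 28 3A.
In big-endian order the high byte comes first in memory.
So the memory order matches the most-significant-first order: 43 28 3A.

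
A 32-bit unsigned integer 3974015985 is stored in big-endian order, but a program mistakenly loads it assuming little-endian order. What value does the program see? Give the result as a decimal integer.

3974015985 in 32-bit hexadecimal is 0xECDEABF1.
Stored big-endian, the bytes at ascending addresses are EC DE AB F1.
Read back as little-endian, the first byte is least significant, giving 0xF1ABDEEC.
0xF1ABDEEC = 4054572780.

4054572780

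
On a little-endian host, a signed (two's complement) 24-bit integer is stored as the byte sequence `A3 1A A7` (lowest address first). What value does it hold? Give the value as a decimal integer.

-5825885

Little-endian: lowest address holds the least-significant byte.
Reassemble most-significant byte first: A7 1A A3 → 0xA71AA3.
Top bit is set, so as a signed 24-bit value this is 0xA71AA3 − 2^24 = -5825885.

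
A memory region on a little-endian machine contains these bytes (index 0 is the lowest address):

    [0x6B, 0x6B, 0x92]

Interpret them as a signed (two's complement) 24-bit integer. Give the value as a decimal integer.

In little-endian order the low byte comes first in memory.
Reassemble most-significant byte first: 92 6B 6B → 0x926B6B.
Top bit is set, so as a signed 24-bit value this is 0x926B6B − 2^24 = -7181461.

-7181461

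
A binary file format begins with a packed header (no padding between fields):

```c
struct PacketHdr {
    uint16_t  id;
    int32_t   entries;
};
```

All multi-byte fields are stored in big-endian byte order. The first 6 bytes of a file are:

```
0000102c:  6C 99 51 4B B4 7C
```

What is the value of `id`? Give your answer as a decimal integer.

27801

`id` is the first field, at byte offset 0, occupying 2 bytes.
Bytes at offsets 0..1: 6C 99.
Big-endian stores the most-significant byte at the lowest address.
The bytes are already most-significant first: 0x6C99.
0x6C99 = 27801.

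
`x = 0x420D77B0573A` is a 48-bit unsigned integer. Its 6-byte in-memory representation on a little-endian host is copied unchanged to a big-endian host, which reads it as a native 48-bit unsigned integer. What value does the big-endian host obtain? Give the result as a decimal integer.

64148297157954

Stored little-endian, the bytes at ascending addresses are 3A 57 B0 77 0D 42.
Read back as big-endian, the last byte is least significant, giving 0x3A57B0770D42.
0x3A57B0770D42 = 64148297157954.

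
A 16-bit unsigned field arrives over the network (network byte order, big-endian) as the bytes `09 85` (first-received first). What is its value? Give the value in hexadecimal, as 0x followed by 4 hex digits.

Big-endian: lowest address holds the most-significant byte.
The bytes are already most-significant first: 0x0985.

0x0985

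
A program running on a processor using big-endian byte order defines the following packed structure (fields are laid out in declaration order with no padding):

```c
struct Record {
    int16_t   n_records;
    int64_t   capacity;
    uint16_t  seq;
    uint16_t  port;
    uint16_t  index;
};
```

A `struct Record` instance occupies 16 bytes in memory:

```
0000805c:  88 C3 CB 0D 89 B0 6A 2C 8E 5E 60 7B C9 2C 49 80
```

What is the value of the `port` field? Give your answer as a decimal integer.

`port` follows `n_records` (2 B), `capacity` (8 B), `seq` (2 B), so it starts at offset 2 + 8 + 2 = 12 and occupies 2 bytes.
Bytes at offsets 12..13: C9 2C.
Big-endian stores the most-significant byte at the lowest address.
The bytes are already most-significant first: 0xC92C.
0xC92C = 51500.

51500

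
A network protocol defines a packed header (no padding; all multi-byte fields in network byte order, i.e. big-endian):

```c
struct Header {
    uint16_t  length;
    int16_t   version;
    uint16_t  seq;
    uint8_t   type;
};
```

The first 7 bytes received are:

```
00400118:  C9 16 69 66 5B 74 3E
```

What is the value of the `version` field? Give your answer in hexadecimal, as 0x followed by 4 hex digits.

0x6966

`version` follows `length` (2 bytes), so it starts at byte offset 2 and occupies 2 bytes.
Bytes at offsets 2..3: 69 66.
In big-endian order the high byte comes first in memory.
The bytes are already most-significant first: 0x6966.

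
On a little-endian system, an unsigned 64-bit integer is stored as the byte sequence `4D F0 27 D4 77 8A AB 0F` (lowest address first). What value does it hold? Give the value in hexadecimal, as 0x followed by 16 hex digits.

Little-endian: lowest address holds the least-significant byte.
Reassemble most-significant byte first: 0F AB 8A 77 D4 27 F0 4D → 0x0FAB8A77D427F04D.

0x0FAB8A77D427F04D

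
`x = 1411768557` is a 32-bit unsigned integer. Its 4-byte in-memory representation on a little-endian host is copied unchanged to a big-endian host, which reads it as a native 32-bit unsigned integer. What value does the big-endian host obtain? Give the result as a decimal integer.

1411768557 in 32-bit hexadecimal is 0x5425E0ED.
Stored little-endian, the bytes at ascending addresses are ED E0 25 54.
Read back as big-endian, the last byte is least significant, giving 0xEDE02554.
0xEDE02554 = 3990889812.

3990889812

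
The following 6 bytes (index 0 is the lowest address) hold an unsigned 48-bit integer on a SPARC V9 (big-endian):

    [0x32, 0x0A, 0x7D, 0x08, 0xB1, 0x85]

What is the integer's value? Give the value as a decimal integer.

55020628783493

Big-endian stores the most-significant byte at the lowest address.
The bytes are already most-significant first: 0x320A7D08B185.
0x320A7D08B185 = 55020628783493.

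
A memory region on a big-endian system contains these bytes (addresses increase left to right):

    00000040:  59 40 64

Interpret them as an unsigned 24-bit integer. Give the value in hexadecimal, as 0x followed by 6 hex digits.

0x594064

In big-endian order the high byte comes first in memory.
The bytes are already most-significant first: 0x594064.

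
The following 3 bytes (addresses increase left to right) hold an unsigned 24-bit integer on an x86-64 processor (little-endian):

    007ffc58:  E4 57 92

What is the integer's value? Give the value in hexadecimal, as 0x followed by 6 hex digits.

Little-endian stores the least-significant byte at the lowest address.
Reassemble most-significant byte first: 92 57 E4 → 0x9257E4.

0x9257E4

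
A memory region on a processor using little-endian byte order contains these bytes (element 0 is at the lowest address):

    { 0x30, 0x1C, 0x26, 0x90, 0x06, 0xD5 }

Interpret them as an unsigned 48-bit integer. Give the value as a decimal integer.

Little-endian: lowest address holds the least-significant byte.
Reassemble most-significant byte first: D5 06 90 26 1C 30 → 0xD50690261C30.
0xD50690261C30 = 234224164936752.

234224164936752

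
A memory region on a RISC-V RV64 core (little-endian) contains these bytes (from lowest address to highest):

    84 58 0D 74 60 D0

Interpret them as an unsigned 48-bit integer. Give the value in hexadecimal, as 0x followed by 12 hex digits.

Little-endian: lowest address holds the least-significant byte.
Reassemble most-significant byte first: D0 60 74 0D 58 84 → 0xD060740D5884.

0xD060740D5884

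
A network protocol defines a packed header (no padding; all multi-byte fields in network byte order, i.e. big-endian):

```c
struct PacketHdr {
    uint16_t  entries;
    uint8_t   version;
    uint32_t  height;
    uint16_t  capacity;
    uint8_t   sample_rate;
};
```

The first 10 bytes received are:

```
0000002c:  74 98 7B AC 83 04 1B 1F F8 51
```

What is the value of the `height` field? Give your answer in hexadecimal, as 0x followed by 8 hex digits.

0xAC83041B

`height` follows `entries` (2 B), `version` (1 B), so it starts at offset 2 + 1 = 3 and occupies 4 bytes.
Bytes at offsets 3..6: AC 83 04 1B.
In big-endian order the high byte comes first in memory.
The bytes are already most-significant first: 0xAC83041B.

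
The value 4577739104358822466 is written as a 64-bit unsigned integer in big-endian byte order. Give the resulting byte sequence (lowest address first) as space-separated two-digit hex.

4577739104358822466 in hexadecimal, padded to 64 bits, is 0x3F87657625B8F242.
Split into bytes (most-significant first): 3F 87 65 76 25 B8 F2 42.
Big-endian: lowest address holds the most-significant byte.
So the memory order matches the most-significant-first order: 3F 87 65 76 25 B8 F2 42.

3F 87 65 76 25 B8 F2 42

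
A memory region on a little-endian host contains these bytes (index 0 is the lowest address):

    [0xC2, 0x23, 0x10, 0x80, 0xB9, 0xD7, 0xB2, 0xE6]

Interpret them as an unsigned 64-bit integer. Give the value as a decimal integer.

Little-endian stores the least-significant byte at the lowest address.
Reassemble most-significant byte first: E6 B2 D7 B9 80 10 23 C2 → 0xE6B2D7B9801023C2.
0xE6B2D7B9801023C2 = 16623586366295385026.

16623586366295385026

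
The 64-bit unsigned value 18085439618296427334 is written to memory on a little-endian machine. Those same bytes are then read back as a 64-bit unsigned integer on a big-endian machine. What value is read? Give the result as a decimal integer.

18085439618296427334 in 64-bit hexadecimal is 0xFAFC63831755B346.
Stored little-endian, the bytes at ascending addresses are 46 B3 55 17 83 63 FC FA.
Read back as big-endian, the last byte is least significant, giving 0x46B355178363FCFA.
0x46B355178363FCFA = 5094509162963139834.

5094509162963139834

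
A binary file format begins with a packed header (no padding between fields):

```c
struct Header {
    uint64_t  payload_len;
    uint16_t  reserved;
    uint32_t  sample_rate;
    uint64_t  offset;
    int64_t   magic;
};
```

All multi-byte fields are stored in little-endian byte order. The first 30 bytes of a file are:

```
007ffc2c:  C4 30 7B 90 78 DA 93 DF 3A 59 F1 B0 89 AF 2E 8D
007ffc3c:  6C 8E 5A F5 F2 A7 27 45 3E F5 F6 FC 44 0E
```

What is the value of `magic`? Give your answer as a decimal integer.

1028224752553968935

`magic` follows `payload_len` (8 B), `reserved` (2 B), `sample_rate` (4 B), `offset` (8 B), so it starts at offset 8 + 2 + 4 + 8 = 22 and occupies 8 bytes.
Bytes at offsets 22..29: 27 45 3E F5 F6 FC 44 0E.
In little-endian order the low byte comes first in memory.
Reassemble most-significant byte first: 0E 44 FC F6 F5 3E 45 27 → 0x0E44FCF6F53E4527.
0x0E44FCF6F53E4527 = 1028224752553968935.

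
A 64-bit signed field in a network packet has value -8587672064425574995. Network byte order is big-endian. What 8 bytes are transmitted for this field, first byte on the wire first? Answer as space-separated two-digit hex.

Two's complement of -8587672064425574995 in 64 bits: 8587672064425574995 = 0x772D8A3E3FA1C253; invert → 0x88D275C1C05E3DAC; add 1 → 0x88D275C1C05E3DAD.
Split into bytes (most-significant first): 88 D2 75 C1 C0 5E 3D AD.
Big-endian stores the most-significant byte at the lowest address.
So the memory order matches the most-significant-first order: 88 D2 75 C1 C0 5E 3D AD.

88 D2 75 C1 C0 5E 3D AD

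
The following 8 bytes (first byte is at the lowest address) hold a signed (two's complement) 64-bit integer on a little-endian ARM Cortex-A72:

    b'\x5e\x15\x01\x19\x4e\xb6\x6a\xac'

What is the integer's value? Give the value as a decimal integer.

Little-endian: lowest address holds the least-significant byte.
Reassemble most-significant byte first: AC 6A B6 4E 19 01 15 5E → 0xAC6AB64E1901155E.
Top bit is set, so as a signed 64-bit value this is 0xAC6AB64E1901155E − 2^64 = -6022801105111411362.

-6022801105111411362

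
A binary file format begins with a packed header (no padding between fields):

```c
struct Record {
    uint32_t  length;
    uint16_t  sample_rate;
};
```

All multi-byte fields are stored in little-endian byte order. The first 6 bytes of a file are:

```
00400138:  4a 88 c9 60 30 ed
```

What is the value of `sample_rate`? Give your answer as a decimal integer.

`sample_rate` follows `length` (4 bytes), so it starts at byte offset 4 and occupies 2 bytes.
Bytes at offsets 4..5: 30 ED.
Little-endian: lowest address holds the least-significant byte.
Reassemble most-significant byte first: ED 30 → 0xED30.
0xED30 = 60720.

60720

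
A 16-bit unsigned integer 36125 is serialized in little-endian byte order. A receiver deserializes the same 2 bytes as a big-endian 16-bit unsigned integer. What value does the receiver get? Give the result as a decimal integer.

36125 in 16-bit hexadecimal is 0x8D1D.
Stored little-endian, the bytes at ascending addresses are 1D 8D.
Read back as big-endian, the last byte is least significant, giving 0x1D8D.
0x1D8D = 7565.

7565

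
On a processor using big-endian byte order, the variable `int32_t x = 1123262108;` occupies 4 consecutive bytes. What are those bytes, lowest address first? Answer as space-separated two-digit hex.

1123262108 in hexadecimal, padded to 32 bits, is 0x42F39E9C.
Split into bytes (most-significant first): 42 F3 9E 9C.
Big-endian: lowest address holds the most-significant byte.
So the memory order matches the most-significant-first order: 42 F3 9E 9C.

42 F3 9E 9C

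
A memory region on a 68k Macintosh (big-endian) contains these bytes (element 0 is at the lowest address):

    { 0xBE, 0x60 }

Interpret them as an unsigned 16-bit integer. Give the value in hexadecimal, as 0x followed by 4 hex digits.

0xBE60

In big-endian order the high byte comes first in memory.
The bytes are already most-significant first: 0xBE60.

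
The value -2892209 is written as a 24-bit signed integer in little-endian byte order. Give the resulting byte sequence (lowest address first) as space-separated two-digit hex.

Two's complement of -2892209 in 24 bits: 2892209 = 0x2C21B1; invert → 0xD3DE4E; add 1 → 0xD3DE4F.
Split into bytes (most-significant first): D3 DE 4F.
Little-endian stores the least-significant byte at the lowest address.
So at ascending addresses the bytes are 4F DE D3.

4F DE D3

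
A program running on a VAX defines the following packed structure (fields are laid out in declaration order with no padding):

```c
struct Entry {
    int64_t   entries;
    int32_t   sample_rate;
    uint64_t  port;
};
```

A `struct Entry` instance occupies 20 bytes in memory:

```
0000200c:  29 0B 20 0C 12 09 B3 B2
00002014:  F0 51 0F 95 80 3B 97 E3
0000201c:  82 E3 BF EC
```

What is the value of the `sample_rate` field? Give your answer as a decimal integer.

`sample_rate` follows `entries` (8 bytes), so it starts at byte offset 8 and occupies 4 bytes.
Bytes at offsets 8..11: F0 51 0F 95.
Little-endian stores the least-significant byte at the lowest address.
Reassemble most-significant byte first: 95 0F 51 F0 → 0x950F51F0.
Top bit is set, so as a signed 32-bit value this is 0x950F51F0 − 2^32 = -1794158096.

-1794158096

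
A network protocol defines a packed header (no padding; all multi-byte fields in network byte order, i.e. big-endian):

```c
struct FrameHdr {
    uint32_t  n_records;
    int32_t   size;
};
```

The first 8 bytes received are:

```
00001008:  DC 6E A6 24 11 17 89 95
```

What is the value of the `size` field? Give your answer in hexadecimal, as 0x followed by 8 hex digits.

0x11178995

`size` follows `n_records` (4 bytes), so it starts at byte offset 4 and occupies 4 bytes.
Bytes at offsets 4..7: 11 17 89 95.
In big-endian order the high byte comes first in memory.
The bytes are already most-significant first: 0x11178995.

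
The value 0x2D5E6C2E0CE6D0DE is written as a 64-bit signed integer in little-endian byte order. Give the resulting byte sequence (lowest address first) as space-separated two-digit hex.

DE D0 E6 0C 2E 6C 5E 2D

Split into bytes (most-significant first): 2D 5E 6C 2E 0C E6 D0 DE.
Little-endian: lowest address holds the least-significant byte.
So at ascending addresses the bytes are DE D0 E6 0C 2E 6C 5E 2D.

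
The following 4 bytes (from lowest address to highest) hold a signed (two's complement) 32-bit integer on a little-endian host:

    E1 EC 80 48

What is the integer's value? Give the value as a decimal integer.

1216408801

Little-endian stores the least-significant byte at the lowest address.
Reassemble most-significant byte first: 48 80 EC E1 → 0x4880ECE1.
0x4880ECE1 = 1216408801.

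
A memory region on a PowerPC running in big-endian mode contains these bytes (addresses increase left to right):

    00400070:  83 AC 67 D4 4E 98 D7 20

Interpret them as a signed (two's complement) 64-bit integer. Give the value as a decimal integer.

In big-endian order the high byte comes first in memory.
The bytes are already most-significant first: 0x83AC67D44E98D720.
Top bit is set, so as a signed 64-bit value this is 0x83AC67D44E98D720 − 2^64 = -8958671397197392096.

-8958671397197392096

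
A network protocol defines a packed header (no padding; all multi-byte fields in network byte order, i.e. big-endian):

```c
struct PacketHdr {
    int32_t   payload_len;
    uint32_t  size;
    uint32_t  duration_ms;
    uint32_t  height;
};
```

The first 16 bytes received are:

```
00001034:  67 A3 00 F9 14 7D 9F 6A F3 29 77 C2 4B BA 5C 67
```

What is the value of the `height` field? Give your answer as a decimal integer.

1270504551

`height` follows `payload_len` (4 B), `size` (4 B), `duration_ms` (4 B), so it starts at offset 4 + 4 + 4 = 12 and occupies 4 bytes.
Bytes at offsets 12..15: 4B BA 5C 67.
Big-endian: lowest address holds the most-significant byte.
The bytes are already most-significant first: 0x4BBA5C67.
0x4BBA5C67 = 1270504551.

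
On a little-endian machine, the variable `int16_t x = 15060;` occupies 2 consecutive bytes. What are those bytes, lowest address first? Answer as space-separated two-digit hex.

D4 3A

15060 in hexadecimal, padded to 16 bits, is 0x3AD4.
Split into bytes (most-significant first): 3A D4.
Little-endian: lowest address holds the least-significant byte.
So at ascending addresses the bytes are D4 3A.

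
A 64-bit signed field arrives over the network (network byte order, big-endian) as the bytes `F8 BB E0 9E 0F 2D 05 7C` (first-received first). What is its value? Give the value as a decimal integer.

-523577962194467460

Big-endian stores the most-significant byte at the lowest address.
The bytes are already most-significant first: 0xF8BBE09E0F2D057C.
Top bit is set, so as a signed 64-bit value this is 0xF8BBE09E0F2D057C − 2^64 = -523577962194467460.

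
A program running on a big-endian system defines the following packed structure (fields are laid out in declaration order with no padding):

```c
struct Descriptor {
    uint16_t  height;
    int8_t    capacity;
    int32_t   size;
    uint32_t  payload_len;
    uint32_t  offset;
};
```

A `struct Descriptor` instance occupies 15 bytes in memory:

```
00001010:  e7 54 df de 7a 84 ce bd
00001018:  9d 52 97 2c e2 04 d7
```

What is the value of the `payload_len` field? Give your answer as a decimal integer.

`payload_len` follows `height` (2 B), `capacity` (1 B), `size` (4 B), so it starts at offset 2 + 1 + 4 = 7 and occupies 4 bytes.
Bytes at offsets 7..10: BD 9D 52 97.
Big-endian: lowest address holds the most-significant byte.
The bytes are already most-significant first: 0xBD9D5297.
0xBD9D5297 = 3181204119.

3181204119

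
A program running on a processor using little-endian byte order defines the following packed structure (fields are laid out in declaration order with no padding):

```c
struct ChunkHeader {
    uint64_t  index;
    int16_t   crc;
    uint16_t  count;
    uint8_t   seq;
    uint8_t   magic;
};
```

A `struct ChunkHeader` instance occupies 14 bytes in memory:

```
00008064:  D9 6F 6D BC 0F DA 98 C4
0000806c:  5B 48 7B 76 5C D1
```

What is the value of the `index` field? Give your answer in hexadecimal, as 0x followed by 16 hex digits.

0xC498DA0FBC6D6FD9

`index` is the first field, at byte offset 0, occupying 8 bytes.
Bytes at offsets 0..7: D9 6F 6D BC 0F DA 98 C4.
In little-endian order the low byte comes first in memory.
Reassemble most-significant byte first: C4 98 DA 0F BC 6D 6F D9 → 0xC498DA0FBC6D6FD9.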